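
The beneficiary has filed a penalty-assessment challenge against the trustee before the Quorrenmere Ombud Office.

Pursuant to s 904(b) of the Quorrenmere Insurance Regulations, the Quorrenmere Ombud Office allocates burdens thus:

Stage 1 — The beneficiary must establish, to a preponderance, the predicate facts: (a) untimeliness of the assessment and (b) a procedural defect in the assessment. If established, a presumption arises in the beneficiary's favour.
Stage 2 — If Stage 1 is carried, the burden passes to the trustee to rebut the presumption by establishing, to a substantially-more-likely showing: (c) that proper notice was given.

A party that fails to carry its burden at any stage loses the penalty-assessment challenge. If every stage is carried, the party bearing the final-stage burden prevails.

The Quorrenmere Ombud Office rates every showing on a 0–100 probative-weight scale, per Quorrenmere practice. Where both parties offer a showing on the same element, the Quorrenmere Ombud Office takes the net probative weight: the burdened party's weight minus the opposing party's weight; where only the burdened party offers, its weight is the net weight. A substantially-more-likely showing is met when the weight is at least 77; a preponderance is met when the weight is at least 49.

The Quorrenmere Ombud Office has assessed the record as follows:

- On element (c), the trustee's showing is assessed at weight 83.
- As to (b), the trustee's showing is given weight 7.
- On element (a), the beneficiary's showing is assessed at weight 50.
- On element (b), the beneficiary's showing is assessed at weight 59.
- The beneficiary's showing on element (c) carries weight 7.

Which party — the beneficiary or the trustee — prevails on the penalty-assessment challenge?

Stage 1 (beneficiary, a preponderance, weight is at least 49): (a) 50 ≥ 49 — meets; (b) net 59−7=52 ≥ 49 — meets.
  The beneficiary carries Stage 1; the trustee now bears the burden.
Stage 2 (trustee, a substantially-more-likely showing, weight is at least 77): (c) net 83−7=76 < 77 — fails.
  The trustee does not carry Stage 2.
The analysis ends at Stage 2; the beneficiary prevails.

beneficiary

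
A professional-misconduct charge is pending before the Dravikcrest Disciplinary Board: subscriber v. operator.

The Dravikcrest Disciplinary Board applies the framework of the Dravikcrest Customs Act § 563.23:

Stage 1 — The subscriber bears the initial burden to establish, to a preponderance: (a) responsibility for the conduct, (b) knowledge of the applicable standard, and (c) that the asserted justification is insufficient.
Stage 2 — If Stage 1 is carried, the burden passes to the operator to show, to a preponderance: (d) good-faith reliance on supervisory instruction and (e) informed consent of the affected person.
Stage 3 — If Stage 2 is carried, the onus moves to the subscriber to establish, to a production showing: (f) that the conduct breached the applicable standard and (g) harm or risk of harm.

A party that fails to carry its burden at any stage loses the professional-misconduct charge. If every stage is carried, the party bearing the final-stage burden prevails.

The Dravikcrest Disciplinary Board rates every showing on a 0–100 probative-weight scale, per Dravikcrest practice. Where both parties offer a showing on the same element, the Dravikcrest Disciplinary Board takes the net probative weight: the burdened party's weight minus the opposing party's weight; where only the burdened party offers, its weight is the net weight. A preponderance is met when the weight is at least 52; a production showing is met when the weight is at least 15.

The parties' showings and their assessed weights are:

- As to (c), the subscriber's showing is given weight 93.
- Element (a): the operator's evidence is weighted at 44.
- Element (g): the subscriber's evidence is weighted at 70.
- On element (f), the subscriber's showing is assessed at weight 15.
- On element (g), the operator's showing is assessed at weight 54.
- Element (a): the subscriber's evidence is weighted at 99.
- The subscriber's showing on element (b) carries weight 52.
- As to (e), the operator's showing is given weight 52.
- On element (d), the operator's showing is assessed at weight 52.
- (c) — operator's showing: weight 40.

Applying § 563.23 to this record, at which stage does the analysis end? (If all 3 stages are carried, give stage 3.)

At Stage 1 the subscriber must meet a preponderance (weight is at least 52): on (a) the weight is 99 less the opposing 44 gives net 55, which does reach 52, so (a) meets the standard; on (b) the weight is 52, ≥ 52, so (b) meets the standard; on (c) the weight is 93 less the opposing 40 gives net 53, which does reach 52, so (c) meets the standard.
  The subscriber carries Stage 1; the operator now bears the burden.
At Stage 2 the operator must meet a preponderance (weight is at least 52): on (d) the weight is 52, ≥ 52, so (d) meets the standard; on (e) the weight is 52, ≥ 52, so (e) meets the standard.
  The operator carries Stage 2; the subscriber now bears the burden.
At Stage 3 the subscriber must meet a production showing (weight is at least 15): on (f) the weight is 15, which does reach 15, so (f) meets the standard; on (g) the weight is 70 less the opposing 54 gives net 16, ≥ 15, so (g) meets the standard.
  Stage 3 carried; the final stage is satisfied.
With every stage satisfied, the subscriber prevails.

stage 3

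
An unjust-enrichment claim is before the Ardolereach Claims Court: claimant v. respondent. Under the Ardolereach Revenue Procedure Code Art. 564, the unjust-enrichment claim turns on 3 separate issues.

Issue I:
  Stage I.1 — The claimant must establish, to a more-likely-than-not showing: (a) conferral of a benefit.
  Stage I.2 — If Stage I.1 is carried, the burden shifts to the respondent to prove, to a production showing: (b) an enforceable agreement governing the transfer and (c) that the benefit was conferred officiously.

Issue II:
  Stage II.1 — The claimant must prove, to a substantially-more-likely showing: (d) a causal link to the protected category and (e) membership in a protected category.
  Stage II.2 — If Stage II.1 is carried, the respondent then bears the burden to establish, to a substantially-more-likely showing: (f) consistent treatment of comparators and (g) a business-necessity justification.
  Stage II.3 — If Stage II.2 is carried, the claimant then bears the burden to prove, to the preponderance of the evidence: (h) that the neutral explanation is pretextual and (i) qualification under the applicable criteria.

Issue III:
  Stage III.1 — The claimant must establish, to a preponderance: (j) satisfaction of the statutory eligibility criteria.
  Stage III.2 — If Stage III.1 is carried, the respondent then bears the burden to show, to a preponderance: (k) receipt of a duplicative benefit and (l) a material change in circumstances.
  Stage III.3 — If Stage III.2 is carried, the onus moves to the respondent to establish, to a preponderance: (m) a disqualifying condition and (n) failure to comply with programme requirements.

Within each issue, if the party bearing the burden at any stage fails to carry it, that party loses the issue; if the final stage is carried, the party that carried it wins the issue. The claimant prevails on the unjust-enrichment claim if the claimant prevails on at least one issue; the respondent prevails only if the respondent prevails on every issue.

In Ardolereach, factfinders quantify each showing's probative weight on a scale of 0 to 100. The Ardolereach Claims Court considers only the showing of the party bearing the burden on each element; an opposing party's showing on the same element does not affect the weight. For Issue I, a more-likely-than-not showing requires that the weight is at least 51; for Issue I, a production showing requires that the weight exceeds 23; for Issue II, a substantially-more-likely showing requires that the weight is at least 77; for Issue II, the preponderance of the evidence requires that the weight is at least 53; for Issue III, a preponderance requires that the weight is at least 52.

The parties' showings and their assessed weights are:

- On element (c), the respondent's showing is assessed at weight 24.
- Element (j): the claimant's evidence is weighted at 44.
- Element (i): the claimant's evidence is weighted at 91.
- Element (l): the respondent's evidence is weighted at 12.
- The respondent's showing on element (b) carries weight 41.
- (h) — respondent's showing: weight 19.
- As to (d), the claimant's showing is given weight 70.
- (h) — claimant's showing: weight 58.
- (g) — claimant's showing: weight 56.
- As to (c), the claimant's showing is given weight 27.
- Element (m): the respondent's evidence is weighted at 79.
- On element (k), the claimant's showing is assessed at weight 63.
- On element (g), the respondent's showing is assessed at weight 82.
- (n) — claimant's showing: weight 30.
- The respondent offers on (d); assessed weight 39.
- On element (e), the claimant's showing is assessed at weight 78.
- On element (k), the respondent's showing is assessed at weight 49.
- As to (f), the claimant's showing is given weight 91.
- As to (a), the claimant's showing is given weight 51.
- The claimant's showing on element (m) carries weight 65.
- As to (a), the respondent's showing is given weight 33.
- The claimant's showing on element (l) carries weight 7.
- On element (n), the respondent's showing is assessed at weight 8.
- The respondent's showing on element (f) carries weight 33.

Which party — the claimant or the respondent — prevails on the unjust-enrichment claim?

— Issue I —
Stage I.1 (claimant, a more-likely-than-not showing, weight is at least 51): (a) 51 (respondent's 33 disregarded) ≥ 51 — meets.
  Stage I.1 carried; the burden shifts to the respondent.
Stage I.2 (respondent, a production showing, weight exceeds 23): (b) 41 > 23 — meets; (c) 24 (claimant's 27 disregarded) > 23 — meets.
  Stage I.2 carried; the final stage is satisfied.
Every stage carried; the respondent prevails on this issue.
— Issue II —
At Stage II.1 the claimant must meet a substantially-more-likely showing (weight is at least 77): on (d) the weight is 70 (the respondent's 39 is given no effect), < 77, so (d) does not meet the standard; on (e) the weight is 78, which does reach 77, so (e) meets the standard.
  Stage II.1 not carried; the claimant fails its burden.
The respondent prevails on this issue.
— Issue III —
Stage III.1 (claimant, a preponderance, weight is at least 52): (j) 44 < 52 — fails.
  Not every element is met, so the claimant fails to carry Stage III.1.
So the respondent prevails on this issue.
Per-issue: Issue I → respondent; Issue II → respondent; Issue III → respondent. The claimant must prevail on at least one issue; overall, the respondent prevails.

respondent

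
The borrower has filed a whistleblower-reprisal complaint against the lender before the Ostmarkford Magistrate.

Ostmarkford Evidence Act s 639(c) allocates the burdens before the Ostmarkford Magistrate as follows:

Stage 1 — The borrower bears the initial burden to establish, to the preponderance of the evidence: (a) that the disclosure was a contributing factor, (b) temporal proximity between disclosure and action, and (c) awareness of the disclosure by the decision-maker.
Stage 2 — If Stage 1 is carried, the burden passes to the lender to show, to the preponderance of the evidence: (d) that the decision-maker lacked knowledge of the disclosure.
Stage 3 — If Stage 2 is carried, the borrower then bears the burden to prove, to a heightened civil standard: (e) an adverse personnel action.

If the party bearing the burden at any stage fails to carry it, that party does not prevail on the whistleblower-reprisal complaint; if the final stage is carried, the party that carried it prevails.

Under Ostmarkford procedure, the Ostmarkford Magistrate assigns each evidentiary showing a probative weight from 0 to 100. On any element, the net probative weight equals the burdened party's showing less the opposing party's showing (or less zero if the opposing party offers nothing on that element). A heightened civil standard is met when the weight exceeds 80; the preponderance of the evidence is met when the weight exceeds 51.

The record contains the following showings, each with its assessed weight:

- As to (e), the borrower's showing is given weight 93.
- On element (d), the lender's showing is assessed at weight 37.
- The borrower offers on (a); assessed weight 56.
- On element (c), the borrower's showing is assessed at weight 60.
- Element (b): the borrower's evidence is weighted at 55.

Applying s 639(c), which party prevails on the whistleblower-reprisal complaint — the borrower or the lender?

borrower

At Stage 1 the borrower must meet the preponderance of the evidence (weight exceeds 51): on (a) the weight is 56, > 51, so (a) meets the standard; on (b) the weight is 55, which does exceed 51, so (b) meets the standard; on (c) the weight is 60, > 51, so (c) meets the standard.
  All elements met. The burden passes to the lender.
At Stage 2 the lender must meet the preponderance of the evidence (weight exceeds 51): on (d) the weight is 37, which does not exceed 51, so (d) does not meet the standard.
  The lender does not carry Stage 2.
The analysis ends at Stage 2; the borrower prevails.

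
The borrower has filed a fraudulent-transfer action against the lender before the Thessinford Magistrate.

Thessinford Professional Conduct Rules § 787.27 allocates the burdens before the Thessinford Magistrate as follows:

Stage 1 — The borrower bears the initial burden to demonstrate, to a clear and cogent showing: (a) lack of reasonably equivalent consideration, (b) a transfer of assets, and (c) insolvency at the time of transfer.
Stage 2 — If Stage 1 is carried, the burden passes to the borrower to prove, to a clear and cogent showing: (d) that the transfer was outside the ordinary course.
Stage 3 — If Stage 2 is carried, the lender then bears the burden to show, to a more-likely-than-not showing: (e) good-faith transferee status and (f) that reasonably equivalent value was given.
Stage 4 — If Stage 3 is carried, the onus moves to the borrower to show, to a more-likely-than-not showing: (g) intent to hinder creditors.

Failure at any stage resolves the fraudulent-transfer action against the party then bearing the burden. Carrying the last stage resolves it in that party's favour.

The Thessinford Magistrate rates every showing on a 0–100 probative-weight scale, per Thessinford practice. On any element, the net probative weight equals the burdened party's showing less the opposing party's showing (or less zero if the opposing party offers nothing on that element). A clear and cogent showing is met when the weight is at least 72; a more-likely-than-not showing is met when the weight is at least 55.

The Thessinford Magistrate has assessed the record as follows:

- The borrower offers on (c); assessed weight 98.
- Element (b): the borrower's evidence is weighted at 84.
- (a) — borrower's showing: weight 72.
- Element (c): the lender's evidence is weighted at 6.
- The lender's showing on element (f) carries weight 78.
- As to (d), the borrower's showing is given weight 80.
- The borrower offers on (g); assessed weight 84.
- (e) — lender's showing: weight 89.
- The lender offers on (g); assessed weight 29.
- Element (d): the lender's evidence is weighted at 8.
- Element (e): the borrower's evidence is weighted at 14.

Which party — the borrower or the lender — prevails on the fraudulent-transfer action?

borrower

At Stage 1 the borrower must meet a clear and cogent showing (weight is at least 72): on (a) the weight is 72, which does reach 72, so (a) meets the standard; on (b) the weight is 84, which does reach 72, so (b) meets the standard; on (c) the weight is 98 less the opposing 6 gives net 92, which does reach 72, so (c) meets the standard.
  All elements met. The borrower retains the burden for Stage 2.
At Stage 2 the borrower must meet a clear and cogent showing (weight is at least 72): on (d) the weight is 80 less the opposing 8 gives net 72, which does reach 72, so (d) meets the standard.
  Stage 2 is satisfied; the onus moves to the lender.
At Stage 3 the lender must meet a more-likely-than-not showing (weight is at least 55): on (e) the weight is 89 less the opposing 14 gives net 75, which does reach 55, so (e) meets the standard; on (f) the weight is 78, which does reach 55, so (f) meets the standard.
  All elements met. The burden passes to the borrower.
At Stage 4 the borrower must meet a more-likely-than-not showing (weight is at least 55): on (g) the weight is 84 less the opposing 29 gives net 55, ≥ 55, so (g) meets the standard.
  The borrower carries the last stage.
With every stage satisfied, the borrower prevails.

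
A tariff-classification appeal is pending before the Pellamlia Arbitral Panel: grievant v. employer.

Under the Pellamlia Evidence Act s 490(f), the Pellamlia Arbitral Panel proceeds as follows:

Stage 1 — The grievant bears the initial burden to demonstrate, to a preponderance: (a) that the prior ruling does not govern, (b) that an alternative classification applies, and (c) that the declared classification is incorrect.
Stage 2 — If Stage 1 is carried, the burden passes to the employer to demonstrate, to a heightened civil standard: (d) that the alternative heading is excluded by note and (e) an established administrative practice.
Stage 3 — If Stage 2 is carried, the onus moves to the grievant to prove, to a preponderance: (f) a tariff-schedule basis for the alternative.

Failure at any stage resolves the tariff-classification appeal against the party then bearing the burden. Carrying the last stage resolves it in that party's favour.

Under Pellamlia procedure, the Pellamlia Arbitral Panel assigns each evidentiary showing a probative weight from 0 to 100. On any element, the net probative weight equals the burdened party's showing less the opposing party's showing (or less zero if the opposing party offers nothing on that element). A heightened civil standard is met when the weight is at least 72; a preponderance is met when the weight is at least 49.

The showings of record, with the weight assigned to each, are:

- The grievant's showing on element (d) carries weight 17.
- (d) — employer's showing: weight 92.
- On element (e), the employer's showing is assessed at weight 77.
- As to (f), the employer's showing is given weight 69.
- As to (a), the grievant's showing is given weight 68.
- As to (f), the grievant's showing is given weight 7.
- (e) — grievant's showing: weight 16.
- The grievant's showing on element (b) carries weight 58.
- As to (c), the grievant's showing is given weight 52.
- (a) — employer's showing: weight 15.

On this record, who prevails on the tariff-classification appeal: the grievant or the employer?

Stage 1 — burden on grievant; standard: a preponderance (weight is at least 49).
    (a): 68 − 15 = 53 ≥ 49 [met]
    (b): 58 ≥ 49 [met]
    (c): 52 ≥ 49 [met]
  Stage 1 carried; the burden shifts to the employer.
Stage 2 — burden on employer; standard: a heightened civil standard (weight is at least 72).
    (d): 92 − 17 = 75 ≥ 72 [met]
    (e): 77 − 16 = 61 < 72 [not met]
  Stage 2 not carried; the employer fails its burden.
So the grievant prevails.

grievant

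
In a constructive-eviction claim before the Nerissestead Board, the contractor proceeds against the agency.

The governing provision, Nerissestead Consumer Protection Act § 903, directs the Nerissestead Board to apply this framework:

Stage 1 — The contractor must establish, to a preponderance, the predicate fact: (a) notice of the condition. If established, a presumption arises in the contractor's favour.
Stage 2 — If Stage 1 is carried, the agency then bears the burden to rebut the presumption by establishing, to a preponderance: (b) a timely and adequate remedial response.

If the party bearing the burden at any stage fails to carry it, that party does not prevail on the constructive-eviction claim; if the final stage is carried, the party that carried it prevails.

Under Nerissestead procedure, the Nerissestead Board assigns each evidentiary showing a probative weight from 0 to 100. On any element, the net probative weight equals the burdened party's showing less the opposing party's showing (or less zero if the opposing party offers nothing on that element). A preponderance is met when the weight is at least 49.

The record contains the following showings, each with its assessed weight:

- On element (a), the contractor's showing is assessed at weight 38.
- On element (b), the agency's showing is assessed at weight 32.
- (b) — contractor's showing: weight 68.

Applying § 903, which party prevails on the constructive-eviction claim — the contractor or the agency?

agency

Stage 1 (contractor, a preponderance, weight is at least 49): (a) 38 < 49 — fails.
  Stage 1 not carried; the contractor fails its burden.
The analysis ends at Stage 1; the agency prevails.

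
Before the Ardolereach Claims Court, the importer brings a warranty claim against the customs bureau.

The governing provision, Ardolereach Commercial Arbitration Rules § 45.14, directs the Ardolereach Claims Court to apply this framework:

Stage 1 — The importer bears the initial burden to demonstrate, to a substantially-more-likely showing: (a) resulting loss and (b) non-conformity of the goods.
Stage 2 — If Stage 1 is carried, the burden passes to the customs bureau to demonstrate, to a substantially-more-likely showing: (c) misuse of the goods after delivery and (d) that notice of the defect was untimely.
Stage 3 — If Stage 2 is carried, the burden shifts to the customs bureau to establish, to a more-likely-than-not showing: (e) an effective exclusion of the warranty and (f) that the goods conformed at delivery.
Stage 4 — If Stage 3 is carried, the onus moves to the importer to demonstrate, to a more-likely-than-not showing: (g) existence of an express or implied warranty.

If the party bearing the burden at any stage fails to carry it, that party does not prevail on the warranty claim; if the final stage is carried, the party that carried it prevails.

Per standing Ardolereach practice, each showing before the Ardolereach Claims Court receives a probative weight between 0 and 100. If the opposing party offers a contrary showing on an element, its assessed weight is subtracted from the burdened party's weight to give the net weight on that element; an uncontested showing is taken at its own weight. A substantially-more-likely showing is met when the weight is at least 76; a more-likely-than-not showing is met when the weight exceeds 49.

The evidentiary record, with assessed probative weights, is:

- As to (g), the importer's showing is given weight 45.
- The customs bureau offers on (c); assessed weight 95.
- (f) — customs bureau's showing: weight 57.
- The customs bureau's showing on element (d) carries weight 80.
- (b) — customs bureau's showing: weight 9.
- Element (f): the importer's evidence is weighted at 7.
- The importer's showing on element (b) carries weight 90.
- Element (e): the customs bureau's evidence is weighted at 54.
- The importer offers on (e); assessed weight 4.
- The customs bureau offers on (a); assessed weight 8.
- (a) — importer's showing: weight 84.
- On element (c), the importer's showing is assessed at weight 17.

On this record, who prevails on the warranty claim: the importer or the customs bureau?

customs bureau

Stage 1 — burden on importer; standard: a substantially-more-likely showing (weight is at least 76).
    (a): 84 − 8 = 76 ≥ 76 [met]
    (b): 90 − 9 = 81 ≥ 76 [met]
  All elements met. The burden passes to the customs bureau.
Stage 2 — burden on customs bureau; standard: a substantially-more-likely showing (weight is at least 76).
    (c): 95 − 17 = 78 ≥ 76 [met]
    (d): 80 ≥ 76 [met]
  Stage 2 is satisfied; the customs bureau continues to bear the burden.
Stage 3 — burden on customs bureau; standard: a more-likely-than-not showing (weight exceeds 49).
    (e): 54 − 4 = 50 > 49 [met]
    (f): 57 − 7 = 50 > 49 [met]
  Stage 3 carried; the burden shifts to the importer.
Stage 4 — burden on importer; standard: a more-likely-than-not showing (weight exceeds 49).
    (g): 45 ≤ 49 [not met]
  Stage 4 not carried; the importer fails its burden.
So the customs bureau prevails.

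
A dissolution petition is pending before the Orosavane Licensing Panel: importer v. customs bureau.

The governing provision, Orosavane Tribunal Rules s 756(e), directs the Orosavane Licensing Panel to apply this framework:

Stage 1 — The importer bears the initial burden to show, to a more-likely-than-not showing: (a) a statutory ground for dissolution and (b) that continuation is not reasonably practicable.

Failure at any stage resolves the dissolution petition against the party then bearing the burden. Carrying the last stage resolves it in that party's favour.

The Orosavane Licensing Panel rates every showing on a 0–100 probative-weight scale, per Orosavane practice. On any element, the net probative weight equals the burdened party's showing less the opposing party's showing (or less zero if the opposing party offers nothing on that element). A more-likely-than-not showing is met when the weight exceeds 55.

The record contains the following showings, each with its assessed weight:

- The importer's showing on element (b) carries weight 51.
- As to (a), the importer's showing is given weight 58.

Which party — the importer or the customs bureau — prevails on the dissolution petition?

customs bureau

Stage 1 (importer, a more-likely-than-not showing, weight exceeds 55): (a) 58 > 55 — meets; (b) 51 ≤ 55 — fails.
  The importer does not carry Stage 1.
So the customs bureau prevails.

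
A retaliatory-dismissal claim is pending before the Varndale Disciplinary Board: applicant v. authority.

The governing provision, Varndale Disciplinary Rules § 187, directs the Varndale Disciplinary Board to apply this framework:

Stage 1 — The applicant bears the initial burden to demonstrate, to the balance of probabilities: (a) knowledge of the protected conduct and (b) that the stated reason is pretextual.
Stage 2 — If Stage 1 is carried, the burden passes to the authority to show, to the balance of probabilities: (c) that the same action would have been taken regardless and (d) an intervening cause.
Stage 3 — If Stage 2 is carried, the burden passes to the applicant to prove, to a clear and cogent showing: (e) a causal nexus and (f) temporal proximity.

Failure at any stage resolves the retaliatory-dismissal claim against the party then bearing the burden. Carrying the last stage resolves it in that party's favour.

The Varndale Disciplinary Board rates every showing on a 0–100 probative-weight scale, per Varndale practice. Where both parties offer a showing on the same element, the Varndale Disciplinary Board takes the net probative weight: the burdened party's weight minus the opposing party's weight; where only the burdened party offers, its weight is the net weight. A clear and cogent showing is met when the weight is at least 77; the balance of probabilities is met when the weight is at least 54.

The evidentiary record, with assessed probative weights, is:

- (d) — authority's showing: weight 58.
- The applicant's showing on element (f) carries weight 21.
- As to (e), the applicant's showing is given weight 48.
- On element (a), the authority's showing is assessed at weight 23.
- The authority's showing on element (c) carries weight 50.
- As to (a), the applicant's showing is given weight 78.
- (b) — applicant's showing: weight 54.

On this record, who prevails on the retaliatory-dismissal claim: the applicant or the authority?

At Stage 1 the applicant must meet the balance of probabilities (weight is at least 54): on (a) the weight is 78 less the opposing 23 gives net 55, ≥ 54, so (a) meets the standard; on (b) the weight is 54, which does reach 54, so (b) meets the standard.
  Stage 1 is satisfied; the onus moves to the authority.
At Stage 2 the authority must meet the balance of probabilities (weight is at least 54): on (c) the weight is 50, which does not reach 54, so (c) does not meet the standard; on (d) the weight is 58, ≥ 54, so (d) meets the standard.
  The authority does not carry Stage 2.
The analysis ends at Stage 2; the applicant prevails.

applicant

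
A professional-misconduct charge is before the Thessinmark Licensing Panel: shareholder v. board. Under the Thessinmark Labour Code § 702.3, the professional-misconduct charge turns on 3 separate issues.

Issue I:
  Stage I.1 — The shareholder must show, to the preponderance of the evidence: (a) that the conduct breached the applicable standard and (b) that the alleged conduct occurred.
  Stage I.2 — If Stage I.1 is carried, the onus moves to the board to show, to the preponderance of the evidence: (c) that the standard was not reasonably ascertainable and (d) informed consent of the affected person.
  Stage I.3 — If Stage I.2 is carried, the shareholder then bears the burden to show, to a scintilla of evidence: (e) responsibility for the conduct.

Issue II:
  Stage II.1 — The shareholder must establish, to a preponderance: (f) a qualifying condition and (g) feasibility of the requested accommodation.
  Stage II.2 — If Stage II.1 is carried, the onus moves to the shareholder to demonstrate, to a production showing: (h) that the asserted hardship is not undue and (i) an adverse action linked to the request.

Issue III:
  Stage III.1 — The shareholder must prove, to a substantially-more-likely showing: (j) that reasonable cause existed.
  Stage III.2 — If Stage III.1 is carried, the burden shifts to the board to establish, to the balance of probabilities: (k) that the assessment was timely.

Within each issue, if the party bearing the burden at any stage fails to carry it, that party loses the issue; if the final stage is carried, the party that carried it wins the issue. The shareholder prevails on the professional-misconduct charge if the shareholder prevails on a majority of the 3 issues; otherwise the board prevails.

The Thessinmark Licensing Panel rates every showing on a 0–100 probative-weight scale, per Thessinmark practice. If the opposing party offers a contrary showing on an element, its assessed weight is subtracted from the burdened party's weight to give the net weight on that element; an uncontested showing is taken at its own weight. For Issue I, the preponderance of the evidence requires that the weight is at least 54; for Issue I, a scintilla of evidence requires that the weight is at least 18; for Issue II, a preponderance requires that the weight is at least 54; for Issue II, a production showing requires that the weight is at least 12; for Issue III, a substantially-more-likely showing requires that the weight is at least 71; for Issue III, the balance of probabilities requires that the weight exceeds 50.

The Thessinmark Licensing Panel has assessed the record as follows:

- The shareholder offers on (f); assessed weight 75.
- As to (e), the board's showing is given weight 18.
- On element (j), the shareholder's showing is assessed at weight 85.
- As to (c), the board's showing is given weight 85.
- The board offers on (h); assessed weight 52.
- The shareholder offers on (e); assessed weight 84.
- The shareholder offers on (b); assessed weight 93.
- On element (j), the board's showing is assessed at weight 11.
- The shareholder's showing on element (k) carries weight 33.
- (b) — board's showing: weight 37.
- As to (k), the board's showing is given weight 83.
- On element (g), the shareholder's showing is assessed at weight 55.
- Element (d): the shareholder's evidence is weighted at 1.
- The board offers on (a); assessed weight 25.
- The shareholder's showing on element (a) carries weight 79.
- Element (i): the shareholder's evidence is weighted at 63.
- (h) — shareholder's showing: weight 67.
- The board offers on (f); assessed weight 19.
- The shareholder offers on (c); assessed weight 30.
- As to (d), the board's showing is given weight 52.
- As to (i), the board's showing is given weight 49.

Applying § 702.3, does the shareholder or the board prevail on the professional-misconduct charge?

shareholder

— Issue I —
Stage I.1 (shareholder, the preponderance of the evidence, weight is at least 54): (a) net 79−25=54 ≥ 54 — meets; (b) net 93−37=56 ≥ 54 — meets.
  Stage I.1 is satisfied; the onus moves to the board.
Stage I.2 (board, the preponderance of the evidence, weight is at least 54): (c) net 85−30=55 ≥ 54 — meets; (d) net 52−1=51 < 54 — fails.
  Stage I.2 not carried; the board fails its burden.
The shareholder prevails on this issue.
— Issue II —
Stage II.1 (shareholder, a preponderance, weight is at least 54): (f) net 75−19=56 ≥ 54 — meets; (g) 55 ≥ 54 — meets.
  Stage II.1 carried; the burden remains with the shareholder.
Stage II.2 (shareholder, a production showing, weight is at least 12): (h) net 67−52=15 ≥ 12 — meets; (i) net 63−49=14 ≥ 12 — meets.
  Stage II.2 carried; the final stage is satisfied.
Every stage carried; the shareholder prevails on this issue.
— Issue III —
Stage III.1 — burden on shareholder; standard: a substantially-more-likely showing (weight is at least 71).
    (j): 85 − 11 = 74 ≥ 71 [met]
  Stage III.1 is satisfied; the onus moves to the board.
Stage III.2 — burden on board; standard: the balance of probabilities (weight exceeds 50).
    (k): 83 − 33 = 50 ≤ 50 [not met]
  The board does not carry Stage III.2.
The shareholder prevails on this issue.
Per-issue: Issue I → shareholder; Issue II → shareholder; Issue III → shareholder. The shareholder must prevail on a majority of issues; overall, the shareholder prevails.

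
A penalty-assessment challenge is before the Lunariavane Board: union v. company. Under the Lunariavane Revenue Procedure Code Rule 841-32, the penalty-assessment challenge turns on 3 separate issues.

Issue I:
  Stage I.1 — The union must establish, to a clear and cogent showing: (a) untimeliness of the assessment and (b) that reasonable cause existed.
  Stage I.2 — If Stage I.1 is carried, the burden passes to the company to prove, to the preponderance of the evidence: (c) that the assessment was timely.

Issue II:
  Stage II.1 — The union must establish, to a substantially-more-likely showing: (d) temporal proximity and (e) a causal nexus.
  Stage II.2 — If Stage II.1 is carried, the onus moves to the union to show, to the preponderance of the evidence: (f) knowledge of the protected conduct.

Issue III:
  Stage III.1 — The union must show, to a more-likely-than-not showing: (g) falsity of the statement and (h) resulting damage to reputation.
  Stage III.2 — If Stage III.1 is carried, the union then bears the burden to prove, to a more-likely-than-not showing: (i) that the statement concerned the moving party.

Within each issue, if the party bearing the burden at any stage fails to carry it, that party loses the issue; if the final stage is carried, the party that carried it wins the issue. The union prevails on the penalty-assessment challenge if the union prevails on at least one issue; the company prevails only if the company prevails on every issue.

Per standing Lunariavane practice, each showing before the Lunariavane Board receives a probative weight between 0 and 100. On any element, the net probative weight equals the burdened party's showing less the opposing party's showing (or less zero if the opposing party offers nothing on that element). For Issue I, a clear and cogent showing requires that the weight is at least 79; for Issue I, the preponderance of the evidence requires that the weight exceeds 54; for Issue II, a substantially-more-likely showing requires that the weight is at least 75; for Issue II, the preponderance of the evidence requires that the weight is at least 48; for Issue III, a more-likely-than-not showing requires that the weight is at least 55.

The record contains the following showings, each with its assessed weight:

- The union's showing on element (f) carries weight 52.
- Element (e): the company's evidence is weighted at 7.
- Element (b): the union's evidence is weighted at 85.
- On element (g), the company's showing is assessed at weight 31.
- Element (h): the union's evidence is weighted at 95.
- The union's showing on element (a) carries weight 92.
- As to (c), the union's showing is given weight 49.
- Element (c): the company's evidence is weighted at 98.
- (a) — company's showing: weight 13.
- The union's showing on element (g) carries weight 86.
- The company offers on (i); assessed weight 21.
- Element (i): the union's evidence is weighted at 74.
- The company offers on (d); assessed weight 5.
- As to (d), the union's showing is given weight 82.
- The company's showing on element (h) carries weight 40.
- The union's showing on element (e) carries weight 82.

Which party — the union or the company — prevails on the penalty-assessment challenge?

union

— Issue I —
At Stage I.1 the union must meet a clear and cogent showing (weight is at least 79): on (a) the weight is 92 less the opposing 13 gives net 79, ≥ 79, so (a) meets the standard; on (b) the weight is 85, ≥ 79, so (b) meets the standard.
  Stage I.1 carried; the burden shifts to the company.
At Stage I.2 the company must meet the preponderance of the evidence (weight exceeds 54): on (c) the weight is 98 less the opposing 49 gives net 49, ≤ 54, so (c) does not meet the standard.
  Not every element is met, so the company fails to carry Stage I.2.
The union prevails on this issue.
— Issue II —
At Stage II.1 the union must meet a substantially-more-likely showing (weight is at least 75): on (d) the weight is 82 less the opposing 5 gives net 77, ≥ 75, so (d) meets the standard; on (e) the weight is 82 less the opposing 7 gives net 75, which does reach 75, so (e) meets the standard.
  Stage II.1 is satisfied; the union continues to bear the burden.
At Stage II.2 the union must meet the preponderance of the evidence (weight is at least 48): on (f) the weight is 52, which does reach 48, so (f) meets the standard.
  All elements met at the final stage.
With every stage satisfied, the union prevails on this issue.
— Issue III —
Stage III.1 (union, a more-likely-than-not showing, weight is at least 55): (g) net 86−31=55 ≥ 55 — meets; (h) net 95−40=55 ≥ 55 — meets.
  Stage III.1 carried; the burden remains with the union.
Stage III.2 (union, a more-likely-than-not showing, weight is at least 55): (i) net 74−21=53 < 55 — fails.
  Stage III.2 not carried; the union fails its burden.
The company prevails on this issue.
Per-issue: Issue I → union; Issue II → union; Issue III → company. The union must prevail on at least one issue; overall, the union prevails.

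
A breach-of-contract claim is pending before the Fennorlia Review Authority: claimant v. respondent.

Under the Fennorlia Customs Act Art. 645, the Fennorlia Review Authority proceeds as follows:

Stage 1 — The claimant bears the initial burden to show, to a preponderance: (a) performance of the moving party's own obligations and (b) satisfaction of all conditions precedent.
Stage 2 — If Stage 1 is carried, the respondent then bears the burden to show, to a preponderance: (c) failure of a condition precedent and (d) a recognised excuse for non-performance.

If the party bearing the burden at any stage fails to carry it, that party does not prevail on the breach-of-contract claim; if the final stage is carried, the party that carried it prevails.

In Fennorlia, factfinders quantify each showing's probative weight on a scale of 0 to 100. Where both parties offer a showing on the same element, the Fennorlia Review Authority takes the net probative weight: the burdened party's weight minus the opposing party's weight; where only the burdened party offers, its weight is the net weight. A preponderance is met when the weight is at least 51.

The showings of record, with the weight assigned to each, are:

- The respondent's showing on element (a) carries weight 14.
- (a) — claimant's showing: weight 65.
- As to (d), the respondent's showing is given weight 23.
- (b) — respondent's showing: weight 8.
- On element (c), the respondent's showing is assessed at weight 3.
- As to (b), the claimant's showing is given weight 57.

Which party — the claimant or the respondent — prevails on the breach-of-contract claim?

respondent

Stage 1 — burden on claimant; standard: a preponderance (weight is at least 51).
    (a): 65 − 14 = 51 ≥ 51 [met]
    (b): 57 − 8 = 49 < 51 [not met]
  Not every element is met, so the claimant fails to carry Stage 1.
The analysis ends at Stage 1; the respondent prevails.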